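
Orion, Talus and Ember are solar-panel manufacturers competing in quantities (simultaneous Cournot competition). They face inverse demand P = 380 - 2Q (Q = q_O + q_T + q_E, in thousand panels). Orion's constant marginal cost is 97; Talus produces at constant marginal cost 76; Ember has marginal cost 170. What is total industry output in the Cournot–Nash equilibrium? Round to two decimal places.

Orion's profit: π_O = (380 - 2Q)q_O - (97q_O). Setting ∂π_O/∂q_O = 0: 283 - 4q_O - 2(q_T + q_E) = 0.
Talus's profit: π_T = (380 - 2Q)q_T - (76q_T). Setting ∂π_T/∂q_T = 0: 304 - 4q_T - 2(q_O + q_E) = 0.
Ember's profit: π_E = (380 - 2Q)q_E - (170q_E). Setting ∂π_E/∂q_E = 0: 210 - 4q_E - 2(q_O + q_T) = 0.
Adding the 3 first-order conditions: 797 − 8Q = 0, so Q = 797/8.
Back-substituting: q_O = (283 − 797/4)/2 = 335/8, q_T = (304 − 797/4)/2 = 419/8, q_E = (210 − 797/4)/2 = 43/8.
Total output Q = 335/8 + 419/8 + 43/8 = 797/8.

99.63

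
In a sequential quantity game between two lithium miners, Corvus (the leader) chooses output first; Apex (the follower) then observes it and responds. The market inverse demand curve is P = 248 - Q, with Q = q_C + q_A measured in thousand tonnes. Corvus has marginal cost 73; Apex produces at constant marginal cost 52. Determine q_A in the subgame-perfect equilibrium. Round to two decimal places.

The follower Apex best-responds to any q_C: π_A = (248 - Q)q_A - 52q_A.
Setting the follower's marginal profit to zero, 196 - q_C - 2q_A = 0, i.e. q_A = (196 - q_C)/2.
Corvus substitutes q_A(q_C) into its own profit: π_C = q_C(248 - q_C - (196 - q_C)/2) - 73q_C = (150 - (1/2)q_C)q_C - 73q_C.
The leader's first-order condition 77 - q_C = 0 yields q_C = 77.
Then q_A = (196 - 77)/2 = 119/2.

59.50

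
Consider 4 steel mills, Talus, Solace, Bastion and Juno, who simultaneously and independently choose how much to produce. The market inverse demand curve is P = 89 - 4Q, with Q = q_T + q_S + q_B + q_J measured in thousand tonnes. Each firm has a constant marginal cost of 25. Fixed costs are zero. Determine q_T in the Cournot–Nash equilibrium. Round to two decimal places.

3.20

Each firm earns π_i = (89 - 4Q)q_i - 25q_i.
Setting ∂π_i/∂q_i = 0 with rivals' quantities fixed: 64 - 8q_i - 4·Σ_{j≠i} q_j = 0.
With identical firms every q_j equals q_i, so Σ_{j≠i} q_j = 3q_i and 64 = 20q_i, giving q_i = 16/5.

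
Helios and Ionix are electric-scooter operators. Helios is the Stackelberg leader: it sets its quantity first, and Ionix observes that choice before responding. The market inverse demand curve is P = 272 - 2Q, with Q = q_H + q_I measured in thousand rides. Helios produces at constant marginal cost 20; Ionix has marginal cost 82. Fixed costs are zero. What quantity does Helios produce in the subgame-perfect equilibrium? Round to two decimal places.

Solve by backward induction. Given q_H, the follower Ionix maximises π_I = (272 - 2q_H - 2q_I)q_I - 82q_I.
Setting the follower's marginal profit to zero, 190 - 2q_H - 4q_I = 0, i.e. q_I = (190 - 2q_H)/4.
Helios substitutes q_I(q_H) into its own profit: π_H = q_H(272 - 2q_H - (190 - 2q_H)/2) - 20q_H = (177 - q_H)q_H - 20q_H.
Maximising: ∂π_H/∂q_H = 157 - 2q_H = 0, giving q_H = 157/2.
Then q_I = (190 - 2·(157/2))/4 = 33/4.

78.50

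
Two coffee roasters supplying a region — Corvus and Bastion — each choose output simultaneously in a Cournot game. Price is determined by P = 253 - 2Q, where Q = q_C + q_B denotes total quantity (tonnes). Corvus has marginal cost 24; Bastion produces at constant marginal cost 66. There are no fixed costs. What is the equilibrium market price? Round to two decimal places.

Corvus's profit: π_C = (253 - 2Q)q_C - (24q_C). Setting ∂π_C/∂q_C = 0: 229 - 4q_C - 2(q_B) = 0.
Bastion's profit: π_B = (253 - 2Q)q_B - (66q_B). Setting ∂π_B/∂q_B = 0: 187 - 4q_B - 2(q_C) = 0.
Best responses: q_C = (229 - 2q_B)/4, q_B = (187 - 2q_C)/4.
Solving the pair: q_C = 271/6, q_B = 145/6.
Total output Q = 208/3, so price P = 253 - 2·(208/3) = 343/3.

114.33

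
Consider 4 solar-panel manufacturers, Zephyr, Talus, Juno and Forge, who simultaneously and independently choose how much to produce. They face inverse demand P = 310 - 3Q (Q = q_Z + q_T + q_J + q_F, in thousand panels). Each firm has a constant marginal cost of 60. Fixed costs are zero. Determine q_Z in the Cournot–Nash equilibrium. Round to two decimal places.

Each firm earns π_i = (310 - 3Q)q_i - 60q_i.
First-order condition (treating rivals' output as given): 250 - 6q_i - 3·Σ_{j≠i} q_j = 0.
With identical firms every q_j equals q_i, so Σ_{j≠i} q_j = 3q_i and 250 = 15q_i, giving q_i = 50/3.

16.67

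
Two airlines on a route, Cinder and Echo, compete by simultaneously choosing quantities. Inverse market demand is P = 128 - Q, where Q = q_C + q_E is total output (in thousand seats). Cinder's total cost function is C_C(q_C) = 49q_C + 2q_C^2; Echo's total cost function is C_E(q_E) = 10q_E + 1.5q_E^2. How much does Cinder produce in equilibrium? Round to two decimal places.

9.55

Cinder's profit: π_C = (128 - Q)q_C - (49q_C + 2q_C²). Setting ∂π_C/∂q_C = 0: 79 - 6q_C - (q_E) = 0.
Echo's profit: π_E = (128 - Q)q_E - (10q_E + (3/2)q_E²). Setting ∂π_E/∂q_E = 0: 118 - 5q_E - (q_C) = 0.
Best responses: q_C = (79 - q_E)/6, q_E = (118 - q_C)/5.
Solving the pair: q_C = 277/29, q_E = 629/29.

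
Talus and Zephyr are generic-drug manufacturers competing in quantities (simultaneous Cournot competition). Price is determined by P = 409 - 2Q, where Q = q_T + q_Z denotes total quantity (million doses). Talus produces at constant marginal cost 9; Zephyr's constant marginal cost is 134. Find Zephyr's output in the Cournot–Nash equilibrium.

25

Talus's profit: π_T = (409 - 2Q)q_T - (9q_T). Setting ∂π_T/∂q_T = 0: 400 - 4q_T - 2(q_Z) = 0.
Zephyr's profit: π_Z = (409 - 2Q)q_Z - (134q_Z). Setting ∂π_Z/∂q_Z = 0: 275 - 4q_Z - 2(q_T) = 0.
Best responses: q_T = (400 - 2q_Z)/4, q_Z = (275 - 2q_T)/4.
Substituting one into the other gives q_T = 175/2 and q_Z = 25.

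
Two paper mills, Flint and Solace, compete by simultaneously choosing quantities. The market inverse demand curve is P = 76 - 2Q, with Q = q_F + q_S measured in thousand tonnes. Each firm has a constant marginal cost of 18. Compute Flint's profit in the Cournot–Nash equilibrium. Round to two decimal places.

A representative firm's profit is π_i = q_i(76 - 2Q) - 18q_i.
Setting ∂π_i/∂q_i = 0 with rivals' quantities fixed: 58 - 4q_i - 2q_j = 0.
By symmetry each firm produces the same amount; substituting q_j = q_i yields q_i = 58/6 = 29/3.
Price P = 76 - 2·(58/3) = 112/3.
Flint's profit: (112/3 - 18)·(29/3) = 1682/9.

186.89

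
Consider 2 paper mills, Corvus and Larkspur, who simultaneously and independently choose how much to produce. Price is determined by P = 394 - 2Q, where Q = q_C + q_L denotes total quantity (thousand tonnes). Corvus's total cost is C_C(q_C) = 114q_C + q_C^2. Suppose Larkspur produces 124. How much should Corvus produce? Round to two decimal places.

With the rival's output fixed at 124, Corvus's profit is π_C = (394 - 2·124 - 2q_C)q_C - (114q_C + q_C²) = (146 - 2q_C)q_C - (114q_C + q_C²).
∂π_C/∂q_C = 32 - 6q_C = 0, so q_C = 16/3.

5.33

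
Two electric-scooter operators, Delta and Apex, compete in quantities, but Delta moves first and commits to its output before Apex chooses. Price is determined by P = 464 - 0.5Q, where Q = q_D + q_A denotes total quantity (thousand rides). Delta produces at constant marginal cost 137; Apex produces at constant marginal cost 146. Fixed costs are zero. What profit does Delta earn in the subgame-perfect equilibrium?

The follower Apex best-responds to any q_D: π_A = (464 - 0.5Q)q_A - 146q_A.
Setting the follower's marginal profit to zero, 318 - (1/2)q_D - q_A = 0, i.e. q_A = (318 - (1/2)q_D).
The leader anticipates this reaction. Substituting into P = 464 - 0.5Q gives P = 305 - (1/4)q_D, so π_D = (305 - (1/4)q_D)q_D - 137q_D.
Maximising: ∂π_D/∂q_D = 168 - (1/2)q_D = 0, giving q_D = 336.
Then q_A = (318 - (1/2)·336) = 150.
Price P = 464 - (1/2)·486 = 221.
Delta's profit: (221 - 137)·336 = 28224.

28224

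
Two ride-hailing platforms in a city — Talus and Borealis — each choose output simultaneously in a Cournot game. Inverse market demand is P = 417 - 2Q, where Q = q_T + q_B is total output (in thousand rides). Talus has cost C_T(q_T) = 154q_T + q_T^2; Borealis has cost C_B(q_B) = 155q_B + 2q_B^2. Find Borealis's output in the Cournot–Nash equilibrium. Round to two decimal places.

Talus's profit: π_T = (417 - 2Q)q_T - (154q_T + q_T²). Setting ∂π_T/∂q_T = 0: 263 - 6q_T - 2(q_B) = 0.
Borealis's profit: π_B = (417 - 2Q)q_B - (155q_B + 2q_B²). Setting ∂π_B/∂q_B = 0: 262 - 8q_B - 2(q_T) = 0.
Best responses: q_T = (263 - 2q_B)/6, q_B = (262 - 2q_T)/8.
Substituting one into the other gives q_T = 395/11 and q_B = 523/22.

23.77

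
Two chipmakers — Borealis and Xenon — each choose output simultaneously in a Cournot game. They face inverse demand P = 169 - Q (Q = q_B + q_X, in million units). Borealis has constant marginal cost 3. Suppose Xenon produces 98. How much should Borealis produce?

34

With the rival's output fixed at 98, Borealis's profit is π_B = (169 - 98 - q_B)q_B - (3q_B) = (71 - q_B)q_B - (3q_B).
∂π_B/∂q_B = 68 - 2q_B = 0, so q_B = 34.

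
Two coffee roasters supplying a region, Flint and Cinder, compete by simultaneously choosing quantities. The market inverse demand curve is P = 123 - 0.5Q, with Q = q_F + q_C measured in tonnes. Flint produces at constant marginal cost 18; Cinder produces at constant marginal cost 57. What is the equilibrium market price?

66

Flint's profit: π_F = (123 - 0.5Q)q_F - (18q_F). Setting ∂π_F/∂q_F = 0: 105 - q_F - (1/2)(q_C) = 0.
Cinder's profit: π_C = (123 - 0.5Q)q_C - (57q_C). Setting ∂π_C/∂q_C = 0: 66 - q_C - (1/2)(q_F) = 0.
Best responses: q_F = (105 - (1/2)q_C), q_C = (66 - (1/2)q_F).
Substituting one into the other gives q_F = 96 and q_C = 18.
Total output Q = 114, so price P = 123 - (1/2)·114 = 66.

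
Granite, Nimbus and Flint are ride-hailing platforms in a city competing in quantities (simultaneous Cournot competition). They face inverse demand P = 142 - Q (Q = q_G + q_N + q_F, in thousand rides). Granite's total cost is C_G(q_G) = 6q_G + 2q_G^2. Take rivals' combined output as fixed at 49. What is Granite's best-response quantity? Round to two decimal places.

14.50

With rivals' combined output fixed at 49, Granite's profit is π_G = (142 - 49 - q_G)q_G - (6q_G + 2q_G²) = (93 - q_G)q_G - (6q_G + 2q_G²).
∂π_G/∂q_G = 87 - 6q_G = 0, so q_G = 29/2.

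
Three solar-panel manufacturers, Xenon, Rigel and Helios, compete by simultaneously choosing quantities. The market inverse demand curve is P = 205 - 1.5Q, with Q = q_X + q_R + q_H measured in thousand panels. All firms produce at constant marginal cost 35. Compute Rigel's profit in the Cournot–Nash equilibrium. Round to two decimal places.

Each firm earns π_i = (205 - 1.5Q)q_i - 35q_i.
First-order condition (treating rivals' output as given): 170 - 3q_i - (3/2)·Σ_{j≠i} q_j = 0.
By symmetry each firm produces the same amount; substituting Σ_{j≠i} q_j = 2q_i yields q_i = 170/6 = 85/3.
Price P = 205 - (3/2)·85 = 155/2.
Rigel's profit: (155/2 - 35)·(85/3) = 1204.1667.

1204.17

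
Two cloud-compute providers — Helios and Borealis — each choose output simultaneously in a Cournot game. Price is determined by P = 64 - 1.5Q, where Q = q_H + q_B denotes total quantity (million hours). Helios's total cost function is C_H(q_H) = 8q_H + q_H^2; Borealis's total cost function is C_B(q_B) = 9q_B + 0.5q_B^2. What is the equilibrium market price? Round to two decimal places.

Helios's profit: π_H = (64 - 1.5Q)q_H - (8q_H + q_H²). Setting ∂π_H/∂q_H = 0: 56 - 5q_H - (3/2)(q_B) = 0.
Borealis's profit: π_B = (64 - 1.5Q)q_B - (9q_B + (1/2)q_B²). Setting ∂π_B/∂q_B = 0: 55 - 4q_B - (3/2)(q_H) = 0.
Best responses: q_H = (56 - (3/2)q_B)/5, q_B = (55 - (3/2)q_H)/4.
Solving the pair: q_H = 566/71, q_B = 764/71.
Total output Q = 1330/71, so price P = 64 - (3/2)·(1330/71) = 35.9014.

35.90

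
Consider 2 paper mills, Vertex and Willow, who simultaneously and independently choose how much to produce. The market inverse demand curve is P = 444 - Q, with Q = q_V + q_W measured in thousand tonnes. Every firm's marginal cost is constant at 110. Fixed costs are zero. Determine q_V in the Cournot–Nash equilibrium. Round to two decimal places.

Each firm earns π_i = (444 - Q)q_i - 110q_i.
Setting ∂π_i/∂q_i = 0 with rivals' quantities fixed: 334 - 2q_i - q_j = 0.
By symmetry each firm produces the same amount; substituting q_j = q_i yields q_i = 334/3.

111.33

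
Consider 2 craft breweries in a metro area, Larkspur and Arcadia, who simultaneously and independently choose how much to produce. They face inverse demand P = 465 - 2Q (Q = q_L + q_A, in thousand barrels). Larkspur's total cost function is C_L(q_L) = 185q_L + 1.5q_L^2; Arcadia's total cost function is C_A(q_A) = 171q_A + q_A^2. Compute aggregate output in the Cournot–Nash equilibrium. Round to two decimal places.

Larkspur's profit: π_L = (465 - 2Q)q_L - (185q_L + (3/2)q_L²). Setting ∂π_L/∂q_L = 0: 280 - 7q_L - 2(q_A) = 0.
Arcadia's profit: π_A = (465 - 2Q)q_A - (171q_A + q_A²). Setting ∂π_A/∂q_A = 0: 294 - 6q_A - 2(q_L) = 0.
Best responses: q_L = (280 - 2q_A)/7, q_A = (294 - 2q_L)/6.
Substituting one into the other gives q_L = 546/19 and q_A = 749/19.
Total output Q = 546/19 + 749/19 = 1295/19.

68.16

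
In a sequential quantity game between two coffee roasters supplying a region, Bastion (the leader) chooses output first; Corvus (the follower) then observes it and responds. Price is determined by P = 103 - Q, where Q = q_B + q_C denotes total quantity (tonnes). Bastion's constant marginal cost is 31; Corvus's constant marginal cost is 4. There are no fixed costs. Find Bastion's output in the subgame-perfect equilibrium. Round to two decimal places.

22.50

Solve by backward induction. Given q_B, the follower Corvus maximises π_C = (103 - q_B - q_C)q_C - 4q_C.
∂π_C/∂q_C = 99 - q_B - 2q_C = 0 gives the reaction function q_C = (99 - q_B)/2.
Bastion substitutes q_C(q_B) into its own profit: π_B = q_B(103 - q_B - (99 - q_B)/2) - 31q_B = (107/2 - (1/2)q_B)q_B - 31q_B.
The leader's first-order condition 45/2 - q_B = 0 yields q_B = 45/2.
Then q_C = (99 - 45/2)/2 = 153/4.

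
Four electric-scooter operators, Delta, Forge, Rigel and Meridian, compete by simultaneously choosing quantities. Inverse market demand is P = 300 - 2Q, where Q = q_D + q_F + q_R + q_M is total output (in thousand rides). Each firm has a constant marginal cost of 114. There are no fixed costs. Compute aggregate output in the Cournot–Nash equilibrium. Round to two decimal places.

74.40

Each firm earns π_i = (300 - 2Q)q_i - 114q_i.
First-order condition (treating rivals' output as given): 186 - 4q_i - 2·Σ_{j≠i} q_j = 0.
With identical firms every q_j equals q_i, so Σ_{j≠i} q_j = 3q_i and 186 = 10q_i, giving q_i = 93/5.
Total output Q = 93/5 + 93/5 + 93/5 + 93/5 = 372/5.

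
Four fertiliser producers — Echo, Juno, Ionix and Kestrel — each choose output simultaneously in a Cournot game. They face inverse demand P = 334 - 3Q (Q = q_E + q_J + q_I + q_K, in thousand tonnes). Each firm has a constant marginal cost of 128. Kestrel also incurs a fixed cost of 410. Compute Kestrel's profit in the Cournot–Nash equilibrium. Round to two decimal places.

A representative firm's profit is π_i = q_i(334 - 3Q) - 128q_i.
Setting ∂π_i/∂q_i = 0 with rivals' quantities fixed: 206 - 6q_i - 3·Σ_{j≠i} q_j = 0.
By symmetry each firm produces the same amount; substituting Σ_{j≠i} q_j = 3q_i yields q_i = 206/15.
Price P = 334 - 3·(824/15) = 846/5.
Kestrel's profit: (846/5 - 128)·(206/15) - 410 = 155.8133.

155.81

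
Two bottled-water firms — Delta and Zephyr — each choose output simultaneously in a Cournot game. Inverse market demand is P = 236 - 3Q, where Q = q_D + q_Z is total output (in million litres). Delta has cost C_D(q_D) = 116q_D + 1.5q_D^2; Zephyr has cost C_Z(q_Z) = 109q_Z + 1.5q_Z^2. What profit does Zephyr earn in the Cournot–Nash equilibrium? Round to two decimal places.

532.20

Delta's profit: π_D = (236 - 3Q)q_D - (116q_D + (3/2)q_D²). Setting ∂π_D/∂q_D = 0: 120 - 9q_D - 3(q_Z) = 0.
Zephyr's profit: π_Z = (236 - 3Q)q_Z - (109q_Z + (3/2)q_Z²). Setting ∂π_Z/∂q_Z = 0: 127 - 9q_Z - 3(q_D) = 0.
So q_D = (120 - 3q_Z)/9 and q_Z = (127 - 3q_D)/9.
Solving the pair: q_D = 233/24, q_Z = 87/8.
Price P = 236 - 3·(247/12) = 697/4.
Zephyr's profit: (697/4)·(87/8) - 109·(87/8) - (3/2)(87/8)² = 532.1953.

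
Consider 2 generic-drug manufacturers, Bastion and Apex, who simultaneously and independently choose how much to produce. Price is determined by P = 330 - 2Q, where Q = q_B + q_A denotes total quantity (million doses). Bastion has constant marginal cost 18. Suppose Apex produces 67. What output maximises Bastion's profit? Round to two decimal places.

With the rival's output fixed at 67, Bastion's profit is π_B = (330 - 2·67 - 2q_B)q_B - (18q_B) = (196 - 2q_B)q_B - (18q_B).
∂π_B/∂q_B = 178 - 4q_B = 0, so q_B = 89/2.

44.50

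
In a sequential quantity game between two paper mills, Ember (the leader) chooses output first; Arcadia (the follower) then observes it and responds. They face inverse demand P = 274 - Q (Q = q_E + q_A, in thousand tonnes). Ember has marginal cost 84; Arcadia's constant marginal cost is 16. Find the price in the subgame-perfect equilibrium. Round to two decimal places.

114.50

The follower Arcadia best-responds to any q_E: π_A = (274 - Q)q_A - 16q_A.
∂π_A/∂q_A = 258 - q_E - 2q_A = 0 gives the reaction function q_A = (258 - q_E)/2.
Ember substitutes q_A(q_E) into its own profit: π_E = q_E(274 - q_E - (258 - q_E)/2) - 84q_E = (145 - (1/2)q_E)q_E - 84q_E.
Maximising: ∂π_E/∂q_E = 61 - q_E = 0, giving q_E = 61.
Then q_A = (258 - 61)/2 = 197/2.
Total output Q = 319/2, so price P = 274 - 319/2 = 229/2.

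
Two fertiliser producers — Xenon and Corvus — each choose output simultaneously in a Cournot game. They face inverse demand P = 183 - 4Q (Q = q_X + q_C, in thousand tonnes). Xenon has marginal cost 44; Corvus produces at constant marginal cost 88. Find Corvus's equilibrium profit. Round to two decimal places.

72.25

Xenon's profit: π_X = (183 - 4Q)q_X - (44q_X). Setting ∂π_X/∂q_X = 0: 139 - 8q_X - 4(q_C) = 0.
Corvus's profit: π_C = (183 - 4Q)q_C - (88q_C). Setting ∂π_C/∂q_C = 0: 95 - 8q_C - 4(q_X) = 0.
Best responses: q_X = (139 - 4q_C)/8, q_C = (95 - 4q_X)/8.
Solving the pair: q_X = 61/4, q_C = 17/4.
Price P = 183 - 4·(39/2) = 105.
Corvus's profit: (105 - 88)·(17/4) = 289/4.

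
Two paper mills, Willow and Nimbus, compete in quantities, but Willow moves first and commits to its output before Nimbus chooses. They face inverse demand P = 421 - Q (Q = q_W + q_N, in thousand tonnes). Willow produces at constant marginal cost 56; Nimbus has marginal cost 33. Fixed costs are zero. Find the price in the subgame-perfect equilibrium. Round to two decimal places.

141.50

The follower Nimbus best-responds to any q_W: π_N = (421 - Q)q_N - 33q_N.
Follower FOC: 388 - q_W - 2q_N = 0, so q_N(q_W) = (388 - q_W)/2.
The leader anticipates this reaction. Substituting into P = 421 - Q gives P = 227 - (1/2)q_W, so π_W = (227 - (1/2)q_W)q_W - 56q_W.
Maximising: ∂π_W/∂q_W = 171 - q_W = 0, giving q_W = 171.
Then q_N = (388 - 171)/2 = 217/2.
Total output Q = 559/2, so price P = 421 - 559/2 = 283/2.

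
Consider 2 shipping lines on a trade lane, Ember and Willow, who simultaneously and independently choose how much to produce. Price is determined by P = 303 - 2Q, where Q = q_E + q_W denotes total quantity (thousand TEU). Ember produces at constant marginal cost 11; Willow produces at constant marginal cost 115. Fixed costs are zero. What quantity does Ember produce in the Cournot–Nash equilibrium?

66

Ember's profit: π_E = (303 - 2Q)q_E - (11q_E). Setting ∂π_E/∂q_E = 0: 292 - 4q_E - 2(q_W) = 0.
Willow's profit: π_W = (303 - 2Q)q_W - (115q_W). Setting ∂π_W/∂q_W = 0: 188 - 4q_W - 2(q_E) = 0.
Best responses: q_E = (292 - 2q_W)/4, q_W = (188 - 2q_E)/4.
Substituting one into the other gives q_E = 66 and q_W = 14.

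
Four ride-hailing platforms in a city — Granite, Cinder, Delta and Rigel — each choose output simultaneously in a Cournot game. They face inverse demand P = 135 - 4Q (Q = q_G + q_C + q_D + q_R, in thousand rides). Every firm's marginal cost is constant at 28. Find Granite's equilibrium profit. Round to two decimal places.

Each firm earns π_i = (135 - 4Q)q_i - 28q_i.
First-order condition (treating rivals' output as given): 107 - 8q_i - 4·Σ_{j≠i} q_j = 0.
By symmetry each firm produces the same amount; substituting Σ_{j≠i} q_j = 3q_i yields q_i = 107/20.
Price P = 135 - 4·(107/5) = 247/5.
Granite's profit: (247/5 - 28)·(107/20) = 114.4900.

114.49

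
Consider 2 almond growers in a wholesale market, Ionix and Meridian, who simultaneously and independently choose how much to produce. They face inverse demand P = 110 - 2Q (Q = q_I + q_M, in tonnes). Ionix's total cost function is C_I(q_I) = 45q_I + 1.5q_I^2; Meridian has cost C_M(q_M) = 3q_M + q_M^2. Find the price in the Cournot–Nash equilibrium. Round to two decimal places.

Ionix's profit: π_I = (110 - 2Q)q_I - (45q_I + (3/2)q_I²). Setting ∂π_I/∂q_I = 0: 65 - 7q_I - 2(q_M) = 0.
Meridian's first-order condition: 107 - 6q_M - 2(q_I) = 0.
Rearranging gives the reaction functions q_I = (65 - 2q_M)/7 and q_M = (107 - 2q_I)/6.
Substituting one into the other gives q_I = 88/19 and q_M = 619/38.
Total output Q = 795/38, so price P = 110 - 2·(795/38) = 1295/19.

68.16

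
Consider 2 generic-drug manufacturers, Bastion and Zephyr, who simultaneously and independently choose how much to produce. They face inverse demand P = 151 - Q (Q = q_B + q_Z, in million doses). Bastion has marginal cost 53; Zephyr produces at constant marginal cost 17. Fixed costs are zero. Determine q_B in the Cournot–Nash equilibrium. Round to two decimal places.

20.67

Bastion's profit: π_B = (151 - Q)q_B - (53q_B). Setting ∂π_B/∂q_B = 0: 98 - 2q_B - (q_Z) = 0.
Zephyr's first-order condition: 134 - 2q_Z - (q_B) = 0.
Best responses: q_B = (98 - q_Z)/2, q_Z = (134 - q_B)/2.
Substituting one into the other gives q_B = 62/3 and q_Z = 170/3.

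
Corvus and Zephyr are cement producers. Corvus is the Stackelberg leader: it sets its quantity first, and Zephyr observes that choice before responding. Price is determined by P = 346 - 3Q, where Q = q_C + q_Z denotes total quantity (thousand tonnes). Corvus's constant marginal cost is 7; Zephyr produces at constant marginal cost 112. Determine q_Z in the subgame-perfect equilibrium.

Solve by backward induction. Given q_C, the follower Zephyr maximises π_Z = (346 - 3q_C - 3q_Z)q_Z - 112q_Z.
Follower FOC: 234 - 3q_C - 6q_Z = 0, so q_Z(q_C) = (234 - 3q_C)/6.
Corvus substitutes q_Z(q_C) into its own profit: π_C = q_C(346 - 3q_C - (234 - 3q_C)/2) - 7q_C = (229 - (3/2)q_C)q_C - 7q_C.
Maximising: ∂π_C/∂q_C = 222 - 3q_C = 0, giving q_C = 74.
Then q_Z = (234 - 3·74)/6 = 2.

2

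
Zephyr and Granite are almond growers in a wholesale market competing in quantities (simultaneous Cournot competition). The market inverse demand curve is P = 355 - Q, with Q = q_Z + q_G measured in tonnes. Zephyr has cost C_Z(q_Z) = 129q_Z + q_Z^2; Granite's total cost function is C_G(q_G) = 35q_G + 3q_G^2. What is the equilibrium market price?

273

Zephyr's profit: π_Z = (355 - Q)q_Z - (129q_Z + q_Z²). Setting ∂π_Z/∂q_Z = 0: 226 - 4q_Z - (q_G) = 0.
Granite's profit: π_G = (355 - Q)q_G - (35q_G + 3q_G²). Setting ∂π_G/∂q_G = 0: 320 - 8q_G - (q_Z) = 0.
Best responses: q_Z = (226 - q_G)/4, q_G = (320 - q_Z)/8.
Substituting one into the other gives q_Z = 48 and q_G = 34.
Total output Q = 82, so price P = 355 - 82 = 273.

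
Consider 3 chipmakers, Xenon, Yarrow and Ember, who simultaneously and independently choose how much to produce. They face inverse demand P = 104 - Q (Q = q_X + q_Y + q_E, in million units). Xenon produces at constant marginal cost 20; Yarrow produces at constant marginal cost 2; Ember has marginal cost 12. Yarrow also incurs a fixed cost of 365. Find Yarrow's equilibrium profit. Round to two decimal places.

691.25

Xenon's profit: π_X = (104 - Q)q_X - (20q_X). Setting ∂π_X/∂q_X = 0: 84 - 2q_X - (q_Y + q_E) = 0.
Yarrow's profit: π_Y = (104 - Q)q_Y - (2q_Y). Setting ∂π_Y/∂q_Y = 0: 102 - 2q_Y - (q_X + q_E) = 0.
Ember's profit: π_E = (104 - Q)q_E - (12q_E). Setting ∂π_E/∂q_E = 0: 92 - 2q_E - (q_X + q_Y) = 0.
Adding the 3 conditions: 278 − 2Q − 2Q = 0, i.e. Q = 139/2.
Back-substituting: q_X = (84 − 139/2) = 29/2, q_Y = (102 − 139/2) = 65/2, q_E = (92 − 139/2) = 45/2.
Price P = 104 - 139/2 = 69/2.
Yarrow's profit: (69/2 - 2)·(65/2) - 365 = 691.2500.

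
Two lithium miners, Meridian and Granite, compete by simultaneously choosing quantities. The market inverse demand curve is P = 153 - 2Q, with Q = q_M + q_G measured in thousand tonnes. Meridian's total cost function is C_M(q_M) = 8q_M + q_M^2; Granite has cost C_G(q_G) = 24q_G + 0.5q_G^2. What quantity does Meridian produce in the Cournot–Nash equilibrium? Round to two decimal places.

Meridian's profit: π_M = (153 - 2Q)q_M - (8q_M + q_M²). Setting ∂π_M/∂q_M = 0: 145 - 6q_M - 2(q_G) = 0.
Granite's first-order condition: 129 - 5q_G - 2(q_M) = 0.
Best responses: q_M = (145 - 2q_G)/6, q_G = (129 - 2q_M)/5.
Substituting one into the other gives q_M = 467/26 and q_G = 242/13.

17.96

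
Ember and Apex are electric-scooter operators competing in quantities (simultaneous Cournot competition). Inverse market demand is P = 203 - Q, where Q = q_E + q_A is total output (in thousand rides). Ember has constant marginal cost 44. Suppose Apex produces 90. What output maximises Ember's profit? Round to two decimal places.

34.50

With the rival's output fixed at 90, Ember's profit is π_E = (203 - 90 - q_E)q_E - (44q_E) = (113 - q_E)q_E - (44q_E).
∂π_E/∂q_E = 69 - 2q_E = 0, so q_E = 69/2.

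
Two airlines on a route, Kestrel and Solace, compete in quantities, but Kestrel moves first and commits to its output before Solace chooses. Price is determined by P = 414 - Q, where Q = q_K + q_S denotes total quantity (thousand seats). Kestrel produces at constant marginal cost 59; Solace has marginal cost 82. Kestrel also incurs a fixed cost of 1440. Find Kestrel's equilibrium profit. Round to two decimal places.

16420.50

The follower Solace best-responds to any q_K: π_S = (414 - Q)q_S - 82q_S.
Setting the follower's marginal profit to zero, 332 - q_K - 2q_S = 0, i.e. q_S = (332 - q_K)/2.
The leader anticipates this reaction. Substituting into P = 414 - Q gives P = 248 - (1/2)q_K, so π_K = (248 - (1/2)q_K)q_K - 59q_K.
Maximising: ∂π_K/∂q_K = 189 - q_K = 0, giving q_K = 189.
Then q_S = (332 - 189)/2 = 143/2.
Price P = 414 - 521/2 = 307/2.
Kestrel's profit: (307/2 - 59)·189 - 1440 = 16420.5000.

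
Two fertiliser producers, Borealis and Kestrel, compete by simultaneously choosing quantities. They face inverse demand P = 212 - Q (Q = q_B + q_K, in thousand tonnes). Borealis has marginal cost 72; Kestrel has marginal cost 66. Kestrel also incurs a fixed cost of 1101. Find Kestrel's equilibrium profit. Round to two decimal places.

Borealis's profit: π_B = (212 - Q)q_B - (72q_B). Setting ∂π_B/∂q_B = 0: 140 - 2q_B - (q_K) = 0.
Kestrel's first-order condition: 146 - 2q_K - (q_B) = 0.
So q_B = (140 - q_K)/2 and q_K = (146 - q_B)/2.
Solving the pair: q_B = 134/3, q_K = 152/3.
Price P = 212 - 286/3 = 350/3.
Kestrel's profit: (350/3 - 66)·(152/3) - 1101 = 1466.1111.

1466.11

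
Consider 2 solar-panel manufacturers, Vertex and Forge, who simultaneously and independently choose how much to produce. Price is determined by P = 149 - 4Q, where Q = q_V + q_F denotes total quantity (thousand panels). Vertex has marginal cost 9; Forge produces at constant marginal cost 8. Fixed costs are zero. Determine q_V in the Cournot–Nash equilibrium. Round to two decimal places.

Vertex's profit: π_V = (149 - 4Q)q_V - (9q_V). Setting ∂π_V/∂q_V = 0: 140 - 8q_V - 4(q_F) = 0.
Forge's first-order condition: 141 - 8q_F - 4(q_V) = 0.
Rearranging gives the reaction functions q_V = (140 - 4q_F)/8 and q_F = (141 - 4q_V)/8.
Solving the pair: q_V = 139/12, q_F = 71/6.

11.58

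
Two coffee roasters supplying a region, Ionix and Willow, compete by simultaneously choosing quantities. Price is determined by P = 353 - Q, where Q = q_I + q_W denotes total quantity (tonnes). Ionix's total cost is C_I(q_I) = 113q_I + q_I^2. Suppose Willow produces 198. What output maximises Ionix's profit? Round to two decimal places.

10.50

With the rival's output fixed at 198, Ionix's profit is π_I = (353 - 198 - q_I)q_I - (113q_I + q_I²) = (155 - q_I)q_I - (113q_I + q_I²).
∂π_I/∂q_I = 42 - 4q_I = 0, so q_I = 21/2.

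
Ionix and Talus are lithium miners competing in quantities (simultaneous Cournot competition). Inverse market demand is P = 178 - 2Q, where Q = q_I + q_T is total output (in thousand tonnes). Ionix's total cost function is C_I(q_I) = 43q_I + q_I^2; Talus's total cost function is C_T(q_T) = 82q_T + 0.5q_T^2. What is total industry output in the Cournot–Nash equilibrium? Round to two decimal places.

Ionix's profit: π_I = (178 - 2Q)q_I - (43q_I + q_I²). Setting ∂π_I/∂q_I = 0: 135 - 6q_I - 2(q_T) = 0.
Talus's first-order condition: 96 - 5q_T - 2(q_I) = 0.
So q_I = (135 - 2q_T)/6 and q_T = (96 - 2q_I)/5.
Solving the pair: q_I = 483/26, q_T = 153/13.
Total output Q = 483/26 + 153/13 = 789/26.

30.35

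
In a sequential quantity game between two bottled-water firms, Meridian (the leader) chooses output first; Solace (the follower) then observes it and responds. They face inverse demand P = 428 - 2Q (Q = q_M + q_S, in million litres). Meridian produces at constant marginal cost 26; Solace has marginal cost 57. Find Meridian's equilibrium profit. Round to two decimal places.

11718.06

The follower Solace best-responds to any q_M: π_S = (428 - 2Q)q_S - 57q_S.
Setting the follower's marginal profit to zero, 371 - 2q_M - 4q_S = 0, i.e. q_S = (371 - 2q_M)/4.
The leader anticipates this reaction. Substituting into P = 428 - 2Q gives P = 485/2 - q_M, so π_M = (485/2 - q_M)q_M - 26q_M.
Maximising: ∂π_M/∂q_M = 433/2 - 2q_M = 0, giving q_M = 433/4.
Then q_S = (371 - 2·(433/4))/4 = 309/8.
Price P = 428 - 2·(1175/8) = 537/4.
Meridian's profit: (537/4 - 26)·(433/4) = 11718.0625.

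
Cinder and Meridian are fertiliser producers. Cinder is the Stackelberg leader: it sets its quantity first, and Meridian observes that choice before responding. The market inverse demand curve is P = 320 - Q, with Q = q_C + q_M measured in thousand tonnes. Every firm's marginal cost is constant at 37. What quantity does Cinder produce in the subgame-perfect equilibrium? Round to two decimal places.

141.50

The follower Meridian best-responds to any q_C: π_M = (320 - Q)q_M - 37q_M.
Follower FOC: 283 - q_C - 2q_M = 0, so q_M(q_C) = (283 - q_C)/2.
Cinder substitutes q_M(q_C) into its own profit: π_C = q_C(320 - q_C - (283 - q_C)/2) - 37q_C = (357/2 - (1/2)q_C)q_C - 37q_C.
The leader's first-order condition 283/2 - q_C = 0 yields q_C = 283/2.
Then q_M = (283 - 283/2)/2 = 283/4.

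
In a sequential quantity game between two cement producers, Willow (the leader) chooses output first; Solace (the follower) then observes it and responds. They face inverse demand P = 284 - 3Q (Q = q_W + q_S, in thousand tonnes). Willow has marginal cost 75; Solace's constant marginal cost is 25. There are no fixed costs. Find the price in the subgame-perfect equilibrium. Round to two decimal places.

Solve by backward induction. Given q_W, the follower Solace maximises π_S = (284 - 3q_W - 3q_S)q_S - 25q_S.
Follower FOC: 259 - 3q_W - 6q_S = 0, so q_S(q_W) = (259 - 3q_W)/6.
The leader anticipates this reaction. Substituting into P = 284 - 3Q gives P = 309/2 - (3/2)q_W, so π_W = (309/2 - (3/2)q_W)q_W - 75q_W.
The leader's first-order condition 159/2 - 3q_W = 0 yields q_W = 53/2.
Then q_S = (259 - 3·(53/2))/6 = 359/12.
Total output Q = 677/12, so price P = 284 - 3·(677/12) = 459/4.

114.75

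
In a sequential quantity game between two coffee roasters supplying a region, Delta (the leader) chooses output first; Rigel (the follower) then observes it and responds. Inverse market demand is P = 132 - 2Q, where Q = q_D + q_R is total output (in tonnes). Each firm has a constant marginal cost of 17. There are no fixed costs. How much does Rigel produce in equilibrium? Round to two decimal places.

14.38

The follower Rigel best-responds to any q_D: π_R = (132 - 2Q)q_R - 17q_R.
Follower FOC: 115 - 2q_D - 4q_R = 0, so q_R(q_D) = (115 - 2q_D)/4.
The leader anticipates this reaction. Substituting into P = 132 - 2Q gives P = 149/2 - q_D, so π_D = (149/2 - q_D)q_D - 17q_D.
Leader FOC: 115/2 - 2q_D = 0, so q_D = 115/4.
Then q_R = (115 - 2·(115/4))/4 = 115/8.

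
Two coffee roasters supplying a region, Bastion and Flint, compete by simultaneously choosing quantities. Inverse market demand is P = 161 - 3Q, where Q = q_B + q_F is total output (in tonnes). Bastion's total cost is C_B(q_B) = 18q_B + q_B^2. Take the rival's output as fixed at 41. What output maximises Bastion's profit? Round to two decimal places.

2.50

With the rival's output fixed at 41, Bastion's profit is π_B = (161 - 3·41 - 3q_B)q_B - (18q_B + q_B²) = (38 - 3q_B)q_B - (18q_B + q_B²).
∂π_B/∂q_B = 20 - 8q_B = 0, so q_B = 5/2.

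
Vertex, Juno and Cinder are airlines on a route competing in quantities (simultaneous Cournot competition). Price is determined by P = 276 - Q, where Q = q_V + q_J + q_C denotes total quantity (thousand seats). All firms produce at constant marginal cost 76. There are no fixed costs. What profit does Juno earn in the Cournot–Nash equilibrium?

A representative firm's profit is π_i = q_i(276 - Q) - 76q_i.
First-order condition (treating rivals' output as given): 200 - 2q_i - Σ_{j≠i} q_j = 0.
With identical firms every q_j equals q_i, so Σ_{j≠i} q_j = 2q_i and 200 = 4q_i, giving q_i = 50.
Price P = 276 - 150 = 126.
Juno's profit: (126 - 76)·50 = 2500.

2500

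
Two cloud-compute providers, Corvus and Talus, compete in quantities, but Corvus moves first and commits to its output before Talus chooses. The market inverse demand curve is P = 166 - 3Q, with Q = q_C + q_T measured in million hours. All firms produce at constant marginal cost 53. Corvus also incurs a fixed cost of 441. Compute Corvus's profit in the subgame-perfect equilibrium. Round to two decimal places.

91.04

Solve by backward induction. Given q_C, the follower Talus maximises π_T = (166 - 3q_C - 3q_T)q_T - 53q_T.
∂π_T/∂q_T = 113 - 3q_C - 6q_T = 0 gives the reaction function q_T = (113 - 3q_C)/6.
The leader anticipates this reaction. Substituting into P = 166 - 3Q gives P = 219/2 - (3/2)q_C, so π_C = (219/2 - (3/2)q_C)q_C - 53q_C.
Maximising: ∂π_C/∂q_C = 113/2 - 3q_C = 0, giving q_C = 113/6.
Then q_T = (113 - 3·(113/6))/6 = 113/12.
Price P = 166 - 3·(113/4) = 325/4.
Corvus's profit: (325/4 - 53)·(113/6) - 441 = 91.0417.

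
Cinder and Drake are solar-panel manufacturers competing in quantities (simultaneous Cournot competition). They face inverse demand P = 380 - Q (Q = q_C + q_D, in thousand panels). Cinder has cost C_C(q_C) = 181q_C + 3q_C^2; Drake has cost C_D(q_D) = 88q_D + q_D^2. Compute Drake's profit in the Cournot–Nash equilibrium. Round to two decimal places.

Cinder's profit: π_C = (380 - Q)q_C - (181q_C + 3q_C²). Setting ∂π_C/∂q_C = 0: 199 - 8q_C - (q_D) = 0.
Drake's profit: π_D = (380 - Q)q_D - (88q_D + q_D²). Setting ∂π_D/∂q_D = 0: 292 - 4q_D - (q_C) = 0.
So q_C = (199 - q_D)/8 and q_D = (292 - q_C)/4.
Solving the pair: q_C = 504/31, q_D = 68.9355.
Price P = 380 - 85.1935 = 294.8065.
Drake's profit: 294.8065·68.9355 - 88·68.9355 - 68.9355² = 9504.2019.

9504.20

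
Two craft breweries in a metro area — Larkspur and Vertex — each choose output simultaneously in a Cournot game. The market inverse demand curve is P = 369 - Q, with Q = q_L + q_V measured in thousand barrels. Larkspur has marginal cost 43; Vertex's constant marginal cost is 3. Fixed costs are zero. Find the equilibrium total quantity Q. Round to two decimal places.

Larkspur's profit: π_L = (369 - Q)q_L - (43q_L). Setting ∂π_L/∂q_L = 0: 326 - 2q_L - (q_V) = 0.
Vertex's profit: π_V = (369 - Q)q_V - (3q_V). Setting ∂π_V/∂q_V = 0: 366 - 2q_V - (q_L) = 0.
Best responses: q_L = (326 - q_V)/2, q_V = (366 - q_L)/2.
Solving the pair: q_L = 286/3, q_V = 406/3.
Total output Q = 286/3 + 406/3 = 692/3.

230.67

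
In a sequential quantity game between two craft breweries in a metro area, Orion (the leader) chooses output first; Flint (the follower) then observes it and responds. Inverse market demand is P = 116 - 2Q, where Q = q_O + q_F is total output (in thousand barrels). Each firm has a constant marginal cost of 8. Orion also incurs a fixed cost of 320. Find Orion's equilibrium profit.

The follower Flint best-responds to any q_O: π_F = (116 - 2Q)q_F - 8q_F.
Follower FOC: 108 - 2q_O - 4q_F = 0, so q_F(q_O) = (108 - 2q_O)/4.
Orion substitutes q_F(q_O) into its own profit: π_O = q_O(116 - 2q_O - (108 - 2q_O)/2) - 8q_O = (62 - q_O)q_O - 8q_O.
Leader FOC: 54 - 2q_O = 0, so q_O = 27.
Then q_F = (108 - 2·27)/4 = 27/2.
Price P = 116 - 2·(81/2) = 35.
Orion's profit: (35 - 8)·27 - 320 = 409.

409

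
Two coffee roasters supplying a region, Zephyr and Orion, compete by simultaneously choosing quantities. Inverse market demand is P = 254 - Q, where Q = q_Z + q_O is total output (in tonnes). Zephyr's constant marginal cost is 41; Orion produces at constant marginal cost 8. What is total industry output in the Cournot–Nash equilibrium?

Zephyr's profit: π_Z = (254 - Q)q_Z - (41q_Z). Setting ∂π_Z/∂q_Z = 0: 213 - 2q_Z - (q_O) = 0.
Orion's first-order condition: 246 - 2q_O - (q_Z) = 0.
So q_Z = (213 - q_O)/2 and q_O = (246 - q_Z)/2.
Substituting one into the other gives q_Z = 60 and q_O = 93.
Total output Q = 60 + 93 = 153.

153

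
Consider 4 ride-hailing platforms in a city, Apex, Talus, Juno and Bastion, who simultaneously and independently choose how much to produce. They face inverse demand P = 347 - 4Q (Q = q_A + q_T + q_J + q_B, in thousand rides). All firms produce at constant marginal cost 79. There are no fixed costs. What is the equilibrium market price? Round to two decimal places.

132.60

A representative firm's profit is π_i = q_i(347 - 4Q) - 79q_i.
Setting ∂π_i/∂q_i = 0 with rivals' quantities fixed: 268 - 8q_i - 4·Σ_{j≠i} q_j = 0.
With identical firms every q_j equals q_i, so Σ_{j≠i} q_j = 3q_i and 268 = 20q_i, giving q_i = 67/5.
Total output Q = 268/5, so price P = 347 - 4·(268/5) = 663/5.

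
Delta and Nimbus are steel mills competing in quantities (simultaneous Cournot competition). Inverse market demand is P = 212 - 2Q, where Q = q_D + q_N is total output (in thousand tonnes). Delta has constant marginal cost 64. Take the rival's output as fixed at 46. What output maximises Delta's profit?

With the rival's output fixed at 46, Delta's profit is π_D = (212 - 2·46 - 2q_D)q_D - (64q_D) = (120 - 2q_D)q_D - (64q_D).
∂π_D/∂q_D = 56 - 4q_D = 0, so q_D = 14.

14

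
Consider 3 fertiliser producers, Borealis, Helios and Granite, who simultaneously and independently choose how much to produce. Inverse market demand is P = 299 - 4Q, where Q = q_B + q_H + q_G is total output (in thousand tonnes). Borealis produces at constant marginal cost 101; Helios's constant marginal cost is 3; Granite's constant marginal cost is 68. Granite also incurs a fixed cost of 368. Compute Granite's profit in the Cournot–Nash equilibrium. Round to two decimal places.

250.77

Borealis's profit: π_B = (299 - 4Q)q_B - (101q_B). Setting ∂π_B/∂q_B = 0: 198 - 8q_B - 4(q_H + q_G) = 0.
Helios's profit: π_H = (299 - 4Q)q_H - (3q_H). Setting ∂π_H/∂q_H = 0: 296 - 8q_H - 4(q_B + q_G) = 0.
Granite's first-order condition: 231 - 8q_G - 4(q_B + q_H) = 0.
Adding the 3 conditions: 725 − 8Q − 8Q = 0, i.e. Q = 725/16.
Back-substituting: q_B = (198 − 725/4)/4 = 67/16, q_H = (296 − 725/4)/4 = 459/16, q_G = (231 − 725/4)/4 = 199/16.
Price P = 299 - 4·(725/16) = 471/4.
Granite's profit: (471/4 - 68)·(199/16) - 368 = 250.7656.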